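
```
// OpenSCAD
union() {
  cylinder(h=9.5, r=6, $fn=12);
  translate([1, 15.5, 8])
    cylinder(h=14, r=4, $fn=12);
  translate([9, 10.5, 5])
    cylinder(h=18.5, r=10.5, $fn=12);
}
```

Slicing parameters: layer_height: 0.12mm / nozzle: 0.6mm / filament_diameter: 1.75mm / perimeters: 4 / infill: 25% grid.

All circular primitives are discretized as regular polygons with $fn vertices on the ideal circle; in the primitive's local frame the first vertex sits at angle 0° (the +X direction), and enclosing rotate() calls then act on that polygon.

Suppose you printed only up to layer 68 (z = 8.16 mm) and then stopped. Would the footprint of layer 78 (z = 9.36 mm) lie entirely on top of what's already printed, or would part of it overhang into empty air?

entirely on top

Compare the two slices. At z = 8.16: the r=6 cylinder gives a regular 12-gon of circumradius 6 (constant along its height) (area = (12/2)·6.000²·sin(360°/12) = 108.00 mm²); the r=4 cylinder at (1, 15.5) gives a regular 12-gon of circumradius 4 (constant along its height) (area = (12/2)·4.000²·sin(360°/12) = 48.00 mm²); the r=10.5 cylinder at (9, 10.5) contributes a regular 12-gon of circumradius 10.5 (area = (12/2)·10.500²·sin(360°/12) = 330.75 mm²); Merging all regions: the regions partially overlap — summed areas 486.75 mm² minus the doubly-counted overlap 40.70 mm² gives 446.05 mm² — area = 446.05 mm². At z = 9.36: the cylinder: section is a regular 12-gon, circumradius r=6 (area = (12/2)·6.000²·sin(360°/12) = 108.00 mm²); the cylinder at (1, 15.5): section is a regular 12-gon, circumradius r=4 (area = (12/2)·4.000²·sin(360°/12) = 48.00 mm²); the r=10.5 cylinder at (9, 10.5) gives a regular 12-gon of circumradius 10.5 (constant along its height) (area = (12/2)·10.500²·sin(360°/12) = 330.75 mm²); Taking the union: the regions partially overlap — summed areas 486.75 mm² minus the doubly-counted overlap 40.70 mm² gives 446.05 mm² — area = 446.05 mm². Checking containment: the cross-section at z = 9.36 is a subset of the cross-section at z = 8.16.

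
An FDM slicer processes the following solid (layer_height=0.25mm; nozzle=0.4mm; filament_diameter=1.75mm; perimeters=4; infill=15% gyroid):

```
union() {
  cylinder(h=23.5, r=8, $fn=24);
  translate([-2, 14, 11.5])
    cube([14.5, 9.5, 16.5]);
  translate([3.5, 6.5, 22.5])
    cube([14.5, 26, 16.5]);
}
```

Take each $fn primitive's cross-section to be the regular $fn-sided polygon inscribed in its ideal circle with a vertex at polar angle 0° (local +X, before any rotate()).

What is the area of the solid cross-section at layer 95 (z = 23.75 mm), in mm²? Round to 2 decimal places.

429.25 mm²

At z = 23.75 mm: the cylinder does not reach this height (z outside [0, 23.5]); the cube at (-2, 14) is present — its section is the full 14.5×9.5 rectangle (area 137.75 mm²); the cube at (3.5, 6.5) (footprint 14.5×26) is included at this height (area 377.00 mm²); Taking the union: the regions partially overlap — summed areas 514.75 mm² minus the doubly-counted overlap 85.50 mm² gives 429.25 mm² — area = 429.25 mm². Overall, the cross-section is a single solid region. Net area = 429.25 mm².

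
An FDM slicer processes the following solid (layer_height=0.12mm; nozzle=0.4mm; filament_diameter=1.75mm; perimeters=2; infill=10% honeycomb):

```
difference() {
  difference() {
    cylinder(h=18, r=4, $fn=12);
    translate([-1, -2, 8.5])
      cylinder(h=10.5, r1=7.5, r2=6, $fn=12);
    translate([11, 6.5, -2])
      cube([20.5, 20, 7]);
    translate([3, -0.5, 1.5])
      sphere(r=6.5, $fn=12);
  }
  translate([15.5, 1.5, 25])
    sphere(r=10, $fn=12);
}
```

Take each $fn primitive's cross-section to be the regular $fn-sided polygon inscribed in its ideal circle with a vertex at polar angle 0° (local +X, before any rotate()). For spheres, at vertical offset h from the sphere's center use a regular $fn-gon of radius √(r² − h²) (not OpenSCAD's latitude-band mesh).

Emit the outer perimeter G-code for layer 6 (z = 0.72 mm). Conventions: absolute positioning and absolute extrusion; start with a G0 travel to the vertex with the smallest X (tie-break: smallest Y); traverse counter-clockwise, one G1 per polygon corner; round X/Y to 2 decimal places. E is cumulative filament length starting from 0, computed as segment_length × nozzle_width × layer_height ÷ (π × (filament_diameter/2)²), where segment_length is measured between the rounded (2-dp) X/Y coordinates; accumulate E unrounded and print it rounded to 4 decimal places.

At z = 0.72 mm: the r=4 cylinder gives a regular 12-gon of circumradius 4 (constant along its height); the cone at (-1, -2) is absent (z outside [8.5, 19]); the 20.5×20 cube at (11, 6.5) contributes its full rectangle; the r=6.5 sphere at (3, -0.5) slices to a regular 12-gon of circumradius 6.453 (√(r²−h²) with h=0.78 from center); Subtracting the remaining from the first: starting from the r=4 cylinder, the 20.5×20 cube at (11, 6.5) misses the remaining region (no effect); the r=6.5 sphere at (3, -0.5) partially overlaps it — only the 45.21 mm² overlap (of its 124.92 mm²) is removed, clipping the outline — 1 connected region; the sphere at (15.5, 1.5) does not reach this height (|z−center|=24.280 > r=10); Subtracting the remaining from the first: none of the subtracted shapes is present at this height, so the result so far is unchanged — 1 connected region. The outline is a single polygon with 8 vertices. Extrusion per mm of travel: 0.4 × 0.12 / (π × 0.875²) = 0.019956. Accumulating E over each segment gives final E = 0.2754.

G0 X-4.00 Y0.00 Z0.72
G1 X-3.46 Y-2.00 E0.0413
G1 X-2.90 Y-2.56 E0.0571
G1 X-3.45 Y-0.50 E0.0997
G1 X-2.59 Y2.73 E0.1664
G1 X-1.80 Y3.52 E0.1887
G1 X-2.00 Y3.46 E0.1929
G1 X-3.46 Y2.00 E0.2341
G1 X-4.00 Y0.00 E0.2754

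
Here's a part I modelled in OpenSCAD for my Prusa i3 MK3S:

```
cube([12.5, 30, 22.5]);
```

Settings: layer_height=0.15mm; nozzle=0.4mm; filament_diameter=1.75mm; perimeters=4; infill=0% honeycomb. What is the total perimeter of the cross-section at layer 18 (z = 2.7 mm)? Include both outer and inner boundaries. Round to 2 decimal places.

At z = 2.7 mm: the 12.5×30 cube contributes its full rectangle (perimeter 85.00 mm). Overall, the cross-section is a single solid region. Total boundary length (outer) = 85.00 mm.

85.00 mm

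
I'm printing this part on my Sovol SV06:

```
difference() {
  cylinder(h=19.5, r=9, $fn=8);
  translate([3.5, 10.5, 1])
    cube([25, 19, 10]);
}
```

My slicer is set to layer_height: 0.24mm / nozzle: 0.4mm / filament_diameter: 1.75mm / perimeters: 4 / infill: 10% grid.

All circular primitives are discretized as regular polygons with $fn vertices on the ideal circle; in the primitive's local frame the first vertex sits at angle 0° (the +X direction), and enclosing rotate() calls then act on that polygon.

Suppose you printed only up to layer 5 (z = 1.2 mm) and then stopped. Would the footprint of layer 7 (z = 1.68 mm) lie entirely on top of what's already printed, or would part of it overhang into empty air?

entirely on top

Compare the two slices. At z = 1.2: the r=9 cylinder gives a regular 8-gon of circumradius 9 (constant along its height) (area = (8/2)·9.000²·sin(360°/8) = 229.10 mm²); the cube at (3.5, 10.5) (footprint 25×19) is included at this height (area 475.00 mm²); Taking the first minus the rest: starting from the r=9 cylinder (229.10 mm²), the 25×19 cube at (3.5, 10.5) misses the remaining region (no effect) — area = 229.10 mm². At z = 1.68: the cylinder: section is a regular 8-gon, circumradius r=9 (area = (8/2)·9.000²·sin(360°/8) = 229.10 mm²); the cube at (3.5, 10.5) is present — its section is the full 25×19 rectangle (area 475.00 mm²); Subtracting the remaining from the first: starting from the r=9 cylinder (229.10 mm²), the 25×19 cube at (3.5, 10.5) misses the remaining region (no effect) — area = 229.10 mm². Checking containment: the cross-section at z = 1.68 is a subset of the cross-section at z = 1.2.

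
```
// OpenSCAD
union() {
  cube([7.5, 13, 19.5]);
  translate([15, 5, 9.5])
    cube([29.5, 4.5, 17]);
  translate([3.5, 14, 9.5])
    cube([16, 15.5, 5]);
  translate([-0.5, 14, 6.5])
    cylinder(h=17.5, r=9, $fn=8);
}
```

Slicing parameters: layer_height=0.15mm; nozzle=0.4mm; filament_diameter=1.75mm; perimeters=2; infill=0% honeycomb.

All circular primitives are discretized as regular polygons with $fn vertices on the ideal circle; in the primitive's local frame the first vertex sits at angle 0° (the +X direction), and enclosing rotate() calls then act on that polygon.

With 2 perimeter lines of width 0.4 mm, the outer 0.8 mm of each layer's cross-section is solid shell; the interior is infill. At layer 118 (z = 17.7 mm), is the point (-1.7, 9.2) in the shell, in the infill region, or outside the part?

At z = 17.7 mm: the cube (footprint 7.5×13) is included at this height; the cube at (15, 5) is present — its section is the full 29.5×4.5 rectangle; the cube at (3.5, 14) does not reach this height (z outside [9.5, 14.5]); the cylinder at (-0.5, 14): section is a regular 8-gon, circumradius r=9; Combining (union): the regions partially overlap (shared area 44.12 mm²), so overlapping operands fuse into one piece — 2 connected regions. Overall, the cross-section has 2 separate islands. The nearest boundary edge runs (-0.50, 5.00)→(-6.86, 7.64); distance from the point to it = 3.42 mm. (Shell/infill is judged within the island containing the point — the largest one.) The point is inside the cross-section and 3.42 mm from the nearest boundary — more than the 0.8 mm shell width (2 × 0.4), so it's in the infill interior.

infill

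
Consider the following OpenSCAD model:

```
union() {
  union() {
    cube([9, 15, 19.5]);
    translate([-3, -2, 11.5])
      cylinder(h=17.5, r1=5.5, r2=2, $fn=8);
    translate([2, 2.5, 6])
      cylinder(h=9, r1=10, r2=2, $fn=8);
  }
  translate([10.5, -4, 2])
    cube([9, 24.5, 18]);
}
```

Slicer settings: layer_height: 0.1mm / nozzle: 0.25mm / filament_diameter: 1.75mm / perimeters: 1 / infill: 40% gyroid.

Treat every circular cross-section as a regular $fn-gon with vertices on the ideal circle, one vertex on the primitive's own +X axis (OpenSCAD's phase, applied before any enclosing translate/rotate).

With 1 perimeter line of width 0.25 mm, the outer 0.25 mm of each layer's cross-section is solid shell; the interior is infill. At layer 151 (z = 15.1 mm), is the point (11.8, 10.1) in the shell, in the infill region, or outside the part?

infill

At z = 15.1 mm: the 9×15 cube contributes its full rectangle; the cone at (-3, -2) contributes a regular 8-gon of circumradius 4.780 (interpolated between r1=5.5 and r2=2 at t=0.206); the cone at (2, 2.5) is absent (z outside [6, 15]); Taking the union: the regions partially overlap (shared area 0.95 mm²), so overlapping operands fuse into one piece — 1 connected region; the cube at (10.5, -4) (footprint 9×24.5) is included at this height; Taking the union: the 2 present regions are separate (no shared area or edge), so areas and boundary lengths simply add and each stays a separate island — 2 connected regions. Overall, the cross-section has 2 separate islands. The nearest boundary edge runs (10.50, -4.00)→(10.50, 20.50); distance from the point to it = 1.30 mm. (Shell/infill is judged within the island containing the point — the largest one.) The point is inside the cross-section and 1.30 mm from the nearest boundary — more than the 0.25 mm shell width (1 × 0.25), so it's in the infill interior.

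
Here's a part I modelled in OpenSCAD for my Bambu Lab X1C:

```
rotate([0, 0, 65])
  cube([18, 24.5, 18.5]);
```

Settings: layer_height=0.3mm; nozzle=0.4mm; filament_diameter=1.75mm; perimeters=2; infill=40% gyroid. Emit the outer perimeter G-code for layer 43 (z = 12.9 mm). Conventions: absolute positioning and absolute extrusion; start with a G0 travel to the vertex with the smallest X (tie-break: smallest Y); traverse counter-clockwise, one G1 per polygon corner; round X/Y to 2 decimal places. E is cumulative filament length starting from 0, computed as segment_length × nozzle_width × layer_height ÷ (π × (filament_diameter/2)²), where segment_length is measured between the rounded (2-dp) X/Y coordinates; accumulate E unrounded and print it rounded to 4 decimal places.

G0 X-22.20 Y10.35 Z12.90
G1 X0.00 Y0.00 E1.2220
G1 X7.61 Y16.31 E2.1199
G1 X-14.60 Y26.67 E3.3426
G1 X-22.20 Y10.35 E4.2408

At z = 12.9 mm: the cube is present — its section is the full 18×24.5 rectangle; (rotated 65° about Z; rotation is an isometry so areas/perimeters/island counts are preserved). The outline is a single polygon with 4 vertices. Extrusion per mm of travel: 0.4 × 0.3 / (π × 0.875²) = 0.049890. Accumulating E over each segment gives final E = 4.2408.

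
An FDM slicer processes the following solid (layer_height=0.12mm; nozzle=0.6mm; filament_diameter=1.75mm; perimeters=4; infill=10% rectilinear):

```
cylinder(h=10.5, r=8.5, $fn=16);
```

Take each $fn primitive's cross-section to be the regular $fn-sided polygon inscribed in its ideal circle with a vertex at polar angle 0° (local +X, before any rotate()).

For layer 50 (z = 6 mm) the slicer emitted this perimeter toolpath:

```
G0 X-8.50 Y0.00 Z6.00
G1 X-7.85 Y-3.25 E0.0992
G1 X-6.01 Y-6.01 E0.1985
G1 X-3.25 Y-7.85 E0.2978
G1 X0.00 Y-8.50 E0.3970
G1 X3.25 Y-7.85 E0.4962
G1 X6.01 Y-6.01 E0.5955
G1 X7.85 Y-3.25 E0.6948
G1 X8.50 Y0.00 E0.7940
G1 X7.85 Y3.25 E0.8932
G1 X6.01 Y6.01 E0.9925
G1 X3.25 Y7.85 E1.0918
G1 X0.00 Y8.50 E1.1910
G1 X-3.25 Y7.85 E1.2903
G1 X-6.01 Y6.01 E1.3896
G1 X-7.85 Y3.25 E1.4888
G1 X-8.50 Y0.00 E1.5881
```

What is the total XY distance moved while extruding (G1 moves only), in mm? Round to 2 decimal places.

Sum the Euclidean lengths of each G1 segment: total = 53.05 mm.

53.05 mm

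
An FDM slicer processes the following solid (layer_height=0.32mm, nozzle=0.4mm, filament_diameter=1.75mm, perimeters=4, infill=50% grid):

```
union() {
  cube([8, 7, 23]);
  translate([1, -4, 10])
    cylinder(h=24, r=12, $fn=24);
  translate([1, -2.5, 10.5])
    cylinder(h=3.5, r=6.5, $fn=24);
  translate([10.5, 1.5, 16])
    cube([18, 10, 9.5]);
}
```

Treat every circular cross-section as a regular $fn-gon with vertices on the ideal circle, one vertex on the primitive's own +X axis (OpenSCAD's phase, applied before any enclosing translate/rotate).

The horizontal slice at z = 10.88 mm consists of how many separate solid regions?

At z = 10.88 mm: the cube is present — its section is the full 8×7 rectangle; the cylinder at (1, -4): section is a regular 24-gon, circumradius r=12; the cylinder at (1, -2.5): section is a regular 24-gon, circumradius r=6.5; the cube at (10.5, 1.5) does not reach this height (z outside [16, 25.5]); Merging all regions: the regions partially overlap (shared area 185.78 mm²), so overlapping operands fuse into one piece — 1 connected region. The result has 1 disconnected region.

1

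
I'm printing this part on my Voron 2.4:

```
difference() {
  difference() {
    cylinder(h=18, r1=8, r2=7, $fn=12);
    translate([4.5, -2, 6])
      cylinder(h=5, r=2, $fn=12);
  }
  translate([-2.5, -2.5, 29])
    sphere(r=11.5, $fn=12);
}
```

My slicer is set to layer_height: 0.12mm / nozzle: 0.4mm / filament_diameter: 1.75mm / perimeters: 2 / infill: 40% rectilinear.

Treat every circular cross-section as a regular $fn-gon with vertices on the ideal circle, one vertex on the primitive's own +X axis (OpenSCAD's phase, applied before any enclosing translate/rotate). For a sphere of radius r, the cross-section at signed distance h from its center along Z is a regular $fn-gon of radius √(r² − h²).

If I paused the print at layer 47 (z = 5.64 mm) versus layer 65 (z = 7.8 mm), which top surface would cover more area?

Layer 47 (z = 5.64): the cone: at t=0.313 of its height the radius interpolates to r₁+(r₂−r₁)t = 7.687, giving a regular 12-gon of that circumradius (area = (12/2)·7.687²·sin(360°/12) = 177.25 mm²); the cylinder at (4.5, -2) does not reach this height (z outside [6, 11]); After the difference (first − rest): none of the subtracted shapes is present at this height, so the cone is unchanged — area = 177.25 mm²; the sphere at (-2.5, -2.5) does not reach this height (|z−center|=23.360 > r=11.5); After the difference (first − rest): none of the subtracted shapes is present at this height, so the result so far is unchanged — area = 177.25 mm². So its area = 177.25 mm². Layer 65 (z = 7.8): the cone contributes a regular 12-gon of circumradius 7.567 (interpolated between r1=8 and r2=7 at t=0.433) (area = (12/2)·7.567²·sin(360°/12) = 171.76 mm²); the cylinder at (4.5, -2): section is a regular 12-gon, circumradius r=2 (area = (12/2)·2.000²·sin(360°/12) = 12.00 mm²); Subtracting the remaining from the first: starting from the cone (171.76 mm²), the r=2 cylinder at (4.5, -2) lies wholly inside it (removes its full 12.00 mm² and its 12.42 mm outline becomes a hole wall) — area = 159.76 mm²; the sphere at (-2.5, -2.5) does not reach this height (|z−center|=21.200 > r=11.5); After the difference (first − rest): none of the subtracted shapes is present at this height, so that combined region is unchanged — area = 159.76 mm². So its area = 159.76 mm². Layer 47 is larger (177.25 vs 159.76 mm²).

layer 47 (z = 5.64 mm)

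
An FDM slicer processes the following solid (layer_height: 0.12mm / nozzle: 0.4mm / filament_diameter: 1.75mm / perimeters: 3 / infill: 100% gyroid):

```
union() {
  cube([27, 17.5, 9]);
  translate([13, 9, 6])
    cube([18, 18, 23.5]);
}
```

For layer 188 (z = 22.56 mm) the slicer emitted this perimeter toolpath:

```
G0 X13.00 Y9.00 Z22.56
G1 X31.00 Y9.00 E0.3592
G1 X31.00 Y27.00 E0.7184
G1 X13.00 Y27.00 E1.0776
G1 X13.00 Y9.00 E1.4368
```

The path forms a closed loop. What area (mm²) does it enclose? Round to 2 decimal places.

324.00 mm²

Apply the shoelace formula to the sequence of (X, Y) vertices; enclosed area = 324.00 mm².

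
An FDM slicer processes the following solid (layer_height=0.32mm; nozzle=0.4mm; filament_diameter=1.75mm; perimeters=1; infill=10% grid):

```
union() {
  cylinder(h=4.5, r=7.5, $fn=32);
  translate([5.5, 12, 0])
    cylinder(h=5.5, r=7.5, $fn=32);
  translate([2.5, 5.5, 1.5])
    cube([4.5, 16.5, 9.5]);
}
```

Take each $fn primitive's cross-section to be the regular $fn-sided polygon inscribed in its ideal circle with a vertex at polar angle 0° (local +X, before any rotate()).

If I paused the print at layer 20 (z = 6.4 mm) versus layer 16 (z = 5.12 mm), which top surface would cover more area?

layer 16 (z = 5.12 mm)

Layer 20 (z = 6.4): the cylinder is not intersected at this z (z outside [0, 4.5]); the cylinder at (5.5, 12) does not reach this height (z outside [0, 5.5]); the 4.5×16.5 cube at (2.5, 5.5) contributes its full rectangle (area 74.25 mm²); Combining (union): only the 4.5×16.5 cube at (2.5, 5.5) is present, so the union is just that shape — area = 74.25 mm². So its area = 74.25 mm². Layer 16 (z = 5.12): the cylinder is not intersected at this z (z outside [0, 4.5]); the cylinder at (5.5, 12): section is a regular 32-gon, circumradius r=7.5 (area = (32/2)·7.500²·sin(360°/32) = 175.58 mm²); the cube at (2.5, 5.5) is present — its section is the full 4.5×16.5 rectangle (area 74.25 mm²); Taking the union: the regions partially overlap — summed areas 249.83 mm² minus the doubly-counted overlap 62.20 mm² gives 187.63 mm² — area = 187.63 mm². So its area = 187.63 mm². Layer 16 is larger (187.63 vs 74.25 mm²).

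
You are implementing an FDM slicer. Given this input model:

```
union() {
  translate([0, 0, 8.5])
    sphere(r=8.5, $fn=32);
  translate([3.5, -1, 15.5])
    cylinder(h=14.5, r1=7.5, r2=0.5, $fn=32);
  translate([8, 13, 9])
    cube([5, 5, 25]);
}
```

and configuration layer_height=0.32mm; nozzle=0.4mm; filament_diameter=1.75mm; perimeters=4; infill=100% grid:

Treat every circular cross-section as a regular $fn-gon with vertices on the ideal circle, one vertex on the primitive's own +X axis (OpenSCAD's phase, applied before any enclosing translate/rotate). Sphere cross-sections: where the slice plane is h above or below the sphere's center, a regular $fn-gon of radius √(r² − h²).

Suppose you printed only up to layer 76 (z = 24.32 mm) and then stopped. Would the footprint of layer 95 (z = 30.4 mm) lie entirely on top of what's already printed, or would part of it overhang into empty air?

Compare the two slices. At z = 24.32: the sphere is not intersected at this z (|z−center|=15.820 > r=8.5); the cone at (3.5, -1): at t=0.608 of its height the radius interpolates to r₁+(r₂−r₁)t = 3.242, giving a regular 32-gon of that circumradius (area = (32/2)·3.242²·sin(360°/32) = 32.81 mm²); the cube at (8, 13) (footprint 5×5) is included at this height (area 25.00 mm²); Combining (union): the 2 present regions are separate (no shared area or edge), so areas and boundary lengths simply add and each stays a separate island — area = 57.81 mm². At z = 30.4: the sphere is not intersected at this z (|z−center|=21.900 > r=8.5); the cone at (3.5, -1) is absent (z outside [15.5, 30]); the cube at (8, 13) (footprint 5×5) is included at this height (area 25.00 mm²); Merging all regions: only the 5×5 cube at (8, 13) is present, so the union is just that shape — area = 25.00 mm². Checking containment: the cross-section at z = 30.4 is a subset of the cross-section at z = 24.32.

entirely on top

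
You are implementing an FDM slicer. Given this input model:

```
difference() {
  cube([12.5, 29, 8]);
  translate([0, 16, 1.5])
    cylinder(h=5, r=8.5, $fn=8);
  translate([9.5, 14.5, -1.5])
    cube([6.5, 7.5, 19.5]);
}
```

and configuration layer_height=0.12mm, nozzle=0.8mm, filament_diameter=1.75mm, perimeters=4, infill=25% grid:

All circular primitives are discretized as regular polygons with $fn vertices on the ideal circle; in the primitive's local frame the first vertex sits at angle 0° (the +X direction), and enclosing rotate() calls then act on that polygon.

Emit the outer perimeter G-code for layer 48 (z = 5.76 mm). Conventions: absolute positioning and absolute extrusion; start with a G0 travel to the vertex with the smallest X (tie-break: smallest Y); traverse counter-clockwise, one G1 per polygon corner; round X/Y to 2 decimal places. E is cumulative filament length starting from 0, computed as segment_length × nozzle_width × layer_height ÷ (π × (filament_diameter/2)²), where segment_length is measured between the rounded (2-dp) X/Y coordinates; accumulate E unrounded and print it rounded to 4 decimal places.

At z = 5.76 mm: the 12.5×29 cube contributes its full rectangle; the cylinder at (0, 16): section is a regular 8-gon, circumradius r=8.5; the 6.5×7.5 cube at (9.5, 14.5) contributes its full rectangle; Taking the first minus the rest: starting from the 12.5×29 cube, the r=8.5 cylinder at (0, 16) partially overlaps it — only the 102.18 mm² overlap (of its 204.35 mm²) is removed, clipping the outline; the 6.5×7.5 cube at (9.5, 14.5) partially overlaps it — only the 22.50 mm² overlap (of its 48.75 mm²) is removed, clipping the outline — 1 connected region. The outline is a single polygon with 13 vertices. Extrusion per mm of travel: 0.8 × 0.12 / (π × 0.875²) = 0.039912. Accumulating E over each segment gives final E = 3.9123.

G0 X0.00 Y0.00 Z5.76
G1 X12.50 Y0.00 E0.4989
G1 X12.50 Y14.50 E1.0776
G1 X9.50 Y14.50 E1.1974
G1 X9.50 Y22.00 E1.4967
G1 X12.50 Y22.00 E1.6164
G1 X12.50 Y29.00 E1.8958
G1 X0.00 Y29.00 E2.3947
G1 X0.00 Y24.50 E2.5743
G1 X6.01 Y22.01 E2.8340
G1 X8.50 Y16.00 E3.0936
G1 X6.01 Y9.99 E3.3533
G1 X0.00 Y7.50 E3.6129
G1 X0.00 Y0.00 E3.9123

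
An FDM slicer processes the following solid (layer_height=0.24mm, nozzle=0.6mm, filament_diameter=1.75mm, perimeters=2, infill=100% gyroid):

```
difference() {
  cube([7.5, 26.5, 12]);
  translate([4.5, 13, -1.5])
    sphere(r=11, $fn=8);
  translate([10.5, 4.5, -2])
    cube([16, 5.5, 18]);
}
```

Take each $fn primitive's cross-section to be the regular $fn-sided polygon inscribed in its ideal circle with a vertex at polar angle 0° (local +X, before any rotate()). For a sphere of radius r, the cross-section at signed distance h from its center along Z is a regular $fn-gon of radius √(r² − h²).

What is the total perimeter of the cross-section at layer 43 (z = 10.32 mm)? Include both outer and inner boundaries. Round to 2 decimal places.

68.00 mm

At z = 10.32 mm: the cube (footprint 7.5×26.5) is included at this height (perimeter 68.00 mm); the sphere at (4.5, 13) does not reach this height (|z−center|=11.820 > r=11); the cube at (10.5, 4.5) (footprint 16×5.5) is included at this height (perimeter 43.00 mm); After the difference (first − rest): starting from the 7.5×26.5 cube, the 16×5.5 cube at (10.5, 4.5) misses the remaining region (no effect) — boundary = 68.00 mm. Overall, the cross-section is a single solid region. Total boundary length (outer) = 68.00 mm.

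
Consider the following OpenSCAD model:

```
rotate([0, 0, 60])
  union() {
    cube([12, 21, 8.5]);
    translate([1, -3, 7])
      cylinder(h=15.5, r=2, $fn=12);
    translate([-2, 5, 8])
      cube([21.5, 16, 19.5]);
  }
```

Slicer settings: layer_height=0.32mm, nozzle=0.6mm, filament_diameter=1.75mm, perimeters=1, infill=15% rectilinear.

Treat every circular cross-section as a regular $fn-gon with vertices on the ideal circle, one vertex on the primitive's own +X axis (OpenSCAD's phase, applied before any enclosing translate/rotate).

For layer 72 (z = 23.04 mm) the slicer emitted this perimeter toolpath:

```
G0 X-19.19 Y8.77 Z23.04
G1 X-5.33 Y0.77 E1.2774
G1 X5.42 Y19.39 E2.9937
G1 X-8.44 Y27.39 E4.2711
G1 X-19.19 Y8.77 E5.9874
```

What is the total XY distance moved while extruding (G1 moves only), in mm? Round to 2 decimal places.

75.01 mm

Sum the Euclidean lengths of each G1 segment: total = 75.01 mm.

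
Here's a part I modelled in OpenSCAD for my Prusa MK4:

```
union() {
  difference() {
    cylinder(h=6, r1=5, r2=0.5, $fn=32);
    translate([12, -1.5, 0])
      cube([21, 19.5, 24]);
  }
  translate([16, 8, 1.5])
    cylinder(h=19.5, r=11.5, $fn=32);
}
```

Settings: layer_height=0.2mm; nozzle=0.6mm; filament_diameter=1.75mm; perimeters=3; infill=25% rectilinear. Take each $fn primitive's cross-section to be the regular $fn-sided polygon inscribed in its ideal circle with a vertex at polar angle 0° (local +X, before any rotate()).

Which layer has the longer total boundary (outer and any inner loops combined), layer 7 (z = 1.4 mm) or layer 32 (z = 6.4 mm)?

Layer 7 (z = 1.4): the cone (r1=5→r2=0.5) has section circumradius 3.950 here — a regular 32-gon (perimeter = 2·32·3.950·sin(180°/32) = 24.78 mm); the 21×19.5 cube at (12, -1.5) contributes its full rectangle (perimeter 81.00 mm); Subtracting the remaining from the first: starting from the cone, the 21×19.5 cube at (12, -1.5) misses the remaining region (no effect) — boundary = 24.78 mm; the cylinder at (16, 8) is not intersected at this z (z outside [1.5, 21]); Combining (union): only that combined region is present, so the union is just that shape — boundary = 24.78 mm. So its perimeter = 24.78 mm. Layer 32 (z = 6.4): the cone does not reach this height (z outside [0, 6]); the 21×19.5 cube at (12, -1.5) contributes its full rectangle (perimeter 81.00 mm); Taking the first minus the rest: the first operand is absent here, so nothing remains; the r=11.5 cylinder at (16, 8) gives a regular 32-gon of circumradius 11.5 (constant along its height) (perimeter = 2·32·11.500·sin(180°/32) = 72.14 mm); Merging all regions: only the r=11.5 cylinder at (16, 8) is present, so the union is just that shape — boundary = 72.14 mm. So its perimeter = 72.14 mm. Layer 32 is larger (72.14 vs 24.78 mm).

layer 32 (z = 6.4 mm)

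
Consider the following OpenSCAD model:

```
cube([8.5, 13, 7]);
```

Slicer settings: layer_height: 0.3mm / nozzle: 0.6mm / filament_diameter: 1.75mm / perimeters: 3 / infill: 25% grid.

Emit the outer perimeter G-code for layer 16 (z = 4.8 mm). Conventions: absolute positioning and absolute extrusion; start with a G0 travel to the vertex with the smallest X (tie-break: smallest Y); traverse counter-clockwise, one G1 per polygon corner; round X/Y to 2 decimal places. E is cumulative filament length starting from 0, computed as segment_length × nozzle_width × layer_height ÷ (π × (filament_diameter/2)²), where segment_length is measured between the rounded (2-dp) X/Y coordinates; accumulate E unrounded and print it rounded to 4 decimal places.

At z = 4.8 mm: the 8.5×13 cube contributes its full rectangle. The outline is a single polygon with 4 vertices. Extrusion per mm of travel: 0.6 × 0.3 / (π × 0.875²) = 0.074835. Accumulating E over each segment gives final E = 3.2179.

G0 X0.00 Y0.00 Z4.80
G1 X8.50 Y0.00 E0.6361
G1 X8.50 Y13.00 E1.6090
G1 X0.00 Y13.00 E2.2451
G1 X0.00 Y0.00 E3.2179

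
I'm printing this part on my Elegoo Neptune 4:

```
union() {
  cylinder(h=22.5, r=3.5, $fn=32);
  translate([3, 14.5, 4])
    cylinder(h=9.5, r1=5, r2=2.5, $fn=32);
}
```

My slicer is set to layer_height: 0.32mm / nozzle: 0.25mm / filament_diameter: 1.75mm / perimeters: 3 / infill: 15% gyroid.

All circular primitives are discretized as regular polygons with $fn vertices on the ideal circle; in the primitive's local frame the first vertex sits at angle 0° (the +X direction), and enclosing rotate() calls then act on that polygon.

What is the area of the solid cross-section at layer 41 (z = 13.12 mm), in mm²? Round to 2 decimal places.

At z = 13.12 mm: the r=3.5 cylinder gives a regular 32-gon of circumradius 3.5 (constant along its height) (area = (32/2)·3.500²·sin(360°/32) = 38.24 mm²); the cone at (3, 14.5): at t=0.960 of its height the radius interpolates to r₁+(r₂−r₁)t = 2.600, giving a regular 32-gon of that circumradius (area = (32/2)·2.600²·sin(360°/32) = 21.10 mm²); Combining (union): the 2 present regions are separate (no shared area or edge), so areas and boundary lengths simply add and each stays a separate island — area = 59.34 mm². Overall, the cross-section has 2 separate islands. Net area = 59.34 mm².

59.34 mm²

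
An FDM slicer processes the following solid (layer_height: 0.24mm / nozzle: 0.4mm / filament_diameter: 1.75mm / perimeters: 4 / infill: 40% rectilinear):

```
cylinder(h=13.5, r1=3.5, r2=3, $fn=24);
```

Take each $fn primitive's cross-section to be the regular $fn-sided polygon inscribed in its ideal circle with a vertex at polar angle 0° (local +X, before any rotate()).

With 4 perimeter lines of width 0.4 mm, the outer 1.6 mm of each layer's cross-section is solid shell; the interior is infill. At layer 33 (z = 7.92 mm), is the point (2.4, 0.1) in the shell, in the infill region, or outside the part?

At z = 7.92 mm: the cone (r1=3.5→r2=3) has section circumradius 3.207 here — a regular 24-gon. Overall, the cross-section is a single solid region. The nearest boundary edge runs (3.21, 0.00)→(3.10, 0.83); distance from the point to it = 0.79 mm. The point is inside the cross-section, 0.79 mm from the nearest boundary — within the 1.6 mm shell band (4 × 0.4).

shell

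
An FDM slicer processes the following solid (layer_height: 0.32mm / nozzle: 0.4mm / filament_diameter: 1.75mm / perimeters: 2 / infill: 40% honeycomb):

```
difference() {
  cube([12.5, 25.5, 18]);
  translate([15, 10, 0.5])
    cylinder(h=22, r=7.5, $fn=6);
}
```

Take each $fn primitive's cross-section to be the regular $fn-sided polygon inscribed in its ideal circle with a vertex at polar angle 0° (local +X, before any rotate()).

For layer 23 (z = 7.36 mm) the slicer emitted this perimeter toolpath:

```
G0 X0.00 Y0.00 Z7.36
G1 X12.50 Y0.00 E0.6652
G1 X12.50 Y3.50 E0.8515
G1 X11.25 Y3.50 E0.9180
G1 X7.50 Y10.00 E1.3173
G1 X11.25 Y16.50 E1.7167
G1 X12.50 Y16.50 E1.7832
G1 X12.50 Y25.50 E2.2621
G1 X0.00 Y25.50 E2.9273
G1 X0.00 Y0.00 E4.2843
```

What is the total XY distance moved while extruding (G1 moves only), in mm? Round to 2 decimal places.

Sum the Euclidean lengths of each G1 segment: total = 80.51 mm.

80.51 mm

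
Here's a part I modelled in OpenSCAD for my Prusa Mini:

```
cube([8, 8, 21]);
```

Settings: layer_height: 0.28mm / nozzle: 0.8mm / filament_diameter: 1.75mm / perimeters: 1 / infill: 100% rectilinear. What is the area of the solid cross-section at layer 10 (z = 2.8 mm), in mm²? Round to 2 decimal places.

64.00 mm²

At z = 2.8 mm: the cube is present — its section is the full 8×8 rectangle (area 64.00 mm²). Overall, the cross-section is a single solid region. Net area = 64.00 mm².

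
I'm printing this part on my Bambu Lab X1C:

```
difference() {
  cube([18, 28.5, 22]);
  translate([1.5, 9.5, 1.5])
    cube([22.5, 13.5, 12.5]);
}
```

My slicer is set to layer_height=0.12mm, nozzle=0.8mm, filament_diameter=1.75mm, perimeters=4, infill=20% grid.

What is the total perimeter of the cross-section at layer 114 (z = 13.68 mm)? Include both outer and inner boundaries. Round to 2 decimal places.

At z = 13.68 mm: the cube (footprint 18×28.5) is included at this height (perimeter 93.00 mm); the cube at (1.5, 9.5) is present — its section is the full 22.5×13.5 rectangle (perimeter 72.00 mm); After the difference (first − rest): starting from the 18×28.5 cube, the 22.5×13.5 cube at (1.5, 9.5) partially overlaps it — only the 222.75 mm² overlap (of its 303.75 mm²) is removed, clipping the outline — boundary = 126.00 mm. Overall, the cross-section is a single solid region. Total boundary length (outer) = 126.00 mm.

126.00 mm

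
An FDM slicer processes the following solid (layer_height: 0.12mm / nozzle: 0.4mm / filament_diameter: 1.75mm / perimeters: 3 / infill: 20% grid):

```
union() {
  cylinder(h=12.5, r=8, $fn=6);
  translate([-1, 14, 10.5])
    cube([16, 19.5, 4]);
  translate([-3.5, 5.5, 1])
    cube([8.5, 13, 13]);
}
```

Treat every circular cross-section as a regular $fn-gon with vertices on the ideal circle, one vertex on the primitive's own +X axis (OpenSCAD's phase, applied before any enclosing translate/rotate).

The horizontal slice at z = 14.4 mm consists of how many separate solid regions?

At z = 14.4 mm: the cylinder is not intersected at this z (z outside [0, 12.5]); the 16×19.5 cube at (-1, 14) contributes its full rectangle; the cube at (-3.5, 5.5) is absent (z outside [1, 14]); Combining (union): only the 16×19.5 cube at (-1, 14) is present, so the union is just that shape — 1 connected region. The result has 1 disconnected region.

1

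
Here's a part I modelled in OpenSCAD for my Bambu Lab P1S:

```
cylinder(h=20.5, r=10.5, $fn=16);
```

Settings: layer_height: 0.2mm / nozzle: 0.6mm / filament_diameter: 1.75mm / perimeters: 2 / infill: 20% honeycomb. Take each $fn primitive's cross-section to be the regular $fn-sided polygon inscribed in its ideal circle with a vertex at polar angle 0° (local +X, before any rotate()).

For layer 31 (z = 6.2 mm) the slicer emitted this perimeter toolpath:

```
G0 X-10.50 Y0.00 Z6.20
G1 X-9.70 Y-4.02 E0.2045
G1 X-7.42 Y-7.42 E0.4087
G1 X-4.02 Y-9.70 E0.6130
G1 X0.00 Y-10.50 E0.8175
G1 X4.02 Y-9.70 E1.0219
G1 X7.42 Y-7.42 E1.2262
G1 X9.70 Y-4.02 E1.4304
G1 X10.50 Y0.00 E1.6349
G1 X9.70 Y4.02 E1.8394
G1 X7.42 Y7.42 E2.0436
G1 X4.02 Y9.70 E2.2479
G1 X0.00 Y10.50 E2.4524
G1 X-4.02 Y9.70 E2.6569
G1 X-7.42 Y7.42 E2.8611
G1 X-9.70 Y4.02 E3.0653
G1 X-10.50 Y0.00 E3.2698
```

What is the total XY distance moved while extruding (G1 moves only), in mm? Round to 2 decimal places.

Sum the Euclidean lengths of each G1 segment: total = 65.54 mm.

65.54 mm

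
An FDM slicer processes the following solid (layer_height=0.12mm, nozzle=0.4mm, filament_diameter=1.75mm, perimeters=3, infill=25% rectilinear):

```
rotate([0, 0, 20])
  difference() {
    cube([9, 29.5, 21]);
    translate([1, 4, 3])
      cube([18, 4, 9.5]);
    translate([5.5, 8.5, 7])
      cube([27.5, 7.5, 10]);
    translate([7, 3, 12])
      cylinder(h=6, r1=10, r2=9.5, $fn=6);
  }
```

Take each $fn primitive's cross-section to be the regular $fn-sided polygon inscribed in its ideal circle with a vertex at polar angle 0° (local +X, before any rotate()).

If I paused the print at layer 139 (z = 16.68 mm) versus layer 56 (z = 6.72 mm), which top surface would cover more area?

layer 56 (z = 6.72 mm)

Layer 139 (z = 16.68): the cube (footprint 9×29.5) is included at this height (area 265.50 mm²); the cube at (1, 4) is absent (z outside [3, 12.5]); the cube at (5.5, 8.5) (footprint 27.5×7.5) is included at this height (area 206.25 mm²); the cone at (7, 3): at t=0.780 of its height the radius interpolates to r₁+(r₂−r₁)t = 9.610, giving a regular 6-gon of that circumradius (area = (6/2)·9.610²·sin(360°/6) = 239.94 mm²); After the difference (first − rest): starting from the 9×29.5 cube (265.50 mm²), the 27.5×7.5 cube at (5.5, 8.5) partially overlaps it — only the 26.25 mm² overlap (of its 206.25 mm²) is removed, clipping the outline; the cone at (7, 3) partially overlaps it — only the 87.85 mm² overlap (of its 239.94 mm²) is removed, clipping the outline — area = 151.40 mm²; (rotated 20° about Z; rotation is an isometry so areas/perimeters/island counts are preserved). So its area = 151.40 mm². Layer 56 (z = 6.72): the cube is present — its section is the full 9×29.5 rectangle (area 265.50 mm²); the 18×4 cube at (1, 4) contributes its full rectangle (area 72.00 mm²); the cube at (5.5, 8.5) is absent (z outside [7, 17]); the cone at (7, 3) is not intersected at this z (z outside [12, 18]); After the difference (first − rest): starting from the 9×29.5 cube (265.50 mm²), the 18×4 cube at (1, 4) partially overlaps it — only the 32.00 mm² overlap (of its 72.00 mm²) is removed, clipping the outline — area = 233.50 mm²; (whole slice rotated 20° about Z — lengths, areas and connectivity unchanged). So its area = 233.50 mm². Layer 56 is larger (233.50 vs 151.40 mm²).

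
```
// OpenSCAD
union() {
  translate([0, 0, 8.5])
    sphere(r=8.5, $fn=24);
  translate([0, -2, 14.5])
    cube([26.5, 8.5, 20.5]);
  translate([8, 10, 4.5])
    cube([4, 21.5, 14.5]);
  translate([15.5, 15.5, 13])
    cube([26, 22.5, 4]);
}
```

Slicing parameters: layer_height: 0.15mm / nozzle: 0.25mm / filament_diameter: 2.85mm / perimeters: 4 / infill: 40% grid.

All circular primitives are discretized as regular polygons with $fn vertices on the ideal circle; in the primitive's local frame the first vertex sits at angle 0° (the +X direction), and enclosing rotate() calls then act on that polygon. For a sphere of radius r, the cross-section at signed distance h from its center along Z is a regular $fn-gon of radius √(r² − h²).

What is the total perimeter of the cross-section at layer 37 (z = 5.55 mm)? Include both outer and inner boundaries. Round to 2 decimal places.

At z = 5.55 mm: the r=8.5 sphere contributes a regular 24-gon of circumradius √(8.5²−2.95²) = 7.972 (perimeter = 2·24·7.972·sin(180°/24) = 49.94 mm); the cube at (0, -2) does not reach this height (z outside [14.5, 35]); the cube at (8, 10) is present — its section is the full 4×21.5 rectangle (perimeter 51.00 mm); the cube at (15.5, 15.5) is not intersected at this z (z outside [13, 17]); Combining (union): the 2 present regions are separate (no shared area or edge), so areas and boundary lengths simply add and each stays a separate island — boundary = 100.94 mm. Overall, the cross-section has 2 separate islands. Total boundary length (outer) = 100.94 mm.

100.94 mm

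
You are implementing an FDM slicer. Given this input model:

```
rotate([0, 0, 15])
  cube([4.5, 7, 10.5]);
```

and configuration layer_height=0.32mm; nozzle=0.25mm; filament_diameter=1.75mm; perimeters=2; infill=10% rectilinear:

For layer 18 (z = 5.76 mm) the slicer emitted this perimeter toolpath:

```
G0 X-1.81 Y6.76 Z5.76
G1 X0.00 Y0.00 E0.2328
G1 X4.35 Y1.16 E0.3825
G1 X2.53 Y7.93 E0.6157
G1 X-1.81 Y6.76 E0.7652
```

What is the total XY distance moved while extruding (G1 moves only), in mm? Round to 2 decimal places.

23.01 mm

Sum the Euclidean lengths of each G1 segment: total = 23.01 mm.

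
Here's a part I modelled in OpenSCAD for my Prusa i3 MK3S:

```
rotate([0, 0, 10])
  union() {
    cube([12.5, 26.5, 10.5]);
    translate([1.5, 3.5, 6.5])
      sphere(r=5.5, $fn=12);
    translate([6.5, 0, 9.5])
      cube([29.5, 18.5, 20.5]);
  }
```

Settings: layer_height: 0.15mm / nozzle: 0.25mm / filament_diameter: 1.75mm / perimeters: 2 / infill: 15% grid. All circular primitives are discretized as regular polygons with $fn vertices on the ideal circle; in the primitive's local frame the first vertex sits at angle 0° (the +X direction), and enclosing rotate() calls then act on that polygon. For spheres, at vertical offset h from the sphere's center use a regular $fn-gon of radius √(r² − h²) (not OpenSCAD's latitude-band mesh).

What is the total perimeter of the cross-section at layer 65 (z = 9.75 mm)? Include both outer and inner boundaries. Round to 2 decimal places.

128.41 mm

At z = 9.75 mm: the 12.5×26.5 cube contributes its full rectangle (perimeter 78.00 mm); the sphere at (1.5, 3.5): section is a regular 12-gon, circumradius = √(r²−h²) = √(5.5²−3.25²) = 4.437 (perimeter = 2·12·4.437·sin(180°/12) = 27.56 mm); the cube at (6.5, 0) is present — its section is the full 29.5×18.5 rectangle (perimeter 96.00 mm); Combining (union): the regions partially overlap (shared area 150.66 mm²), so the edge portions inside another operand are dropped and the merged outline is re-measured after clipping — boundary = 128.41 mm; (rotated 10° about Z; rotation is an isometry so areas/perimeters/island counts are preserved). Overall, the cross-section is a single solid region. Total boundary length (outer) = 128.41 mm.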